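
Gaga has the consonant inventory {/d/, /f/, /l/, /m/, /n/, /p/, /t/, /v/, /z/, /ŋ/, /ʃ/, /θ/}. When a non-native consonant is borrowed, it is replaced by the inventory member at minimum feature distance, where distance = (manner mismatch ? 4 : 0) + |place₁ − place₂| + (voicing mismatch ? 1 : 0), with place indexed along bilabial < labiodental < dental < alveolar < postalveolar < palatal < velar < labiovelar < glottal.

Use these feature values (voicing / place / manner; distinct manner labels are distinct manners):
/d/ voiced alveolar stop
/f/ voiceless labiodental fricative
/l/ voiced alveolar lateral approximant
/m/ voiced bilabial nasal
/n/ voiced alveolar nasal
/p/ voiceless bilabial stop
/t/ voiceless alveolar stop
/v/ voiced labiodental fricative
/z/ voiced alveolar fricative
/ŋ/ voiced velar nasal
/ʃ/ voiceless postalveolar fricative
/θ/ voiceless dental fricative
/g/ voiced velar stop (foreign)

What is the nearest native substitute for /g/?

d

/d/ is closest: same manner (stop), place distance 3 (velar→alveolar), same voicing; total 3. Next closest is /t/ at distance 4.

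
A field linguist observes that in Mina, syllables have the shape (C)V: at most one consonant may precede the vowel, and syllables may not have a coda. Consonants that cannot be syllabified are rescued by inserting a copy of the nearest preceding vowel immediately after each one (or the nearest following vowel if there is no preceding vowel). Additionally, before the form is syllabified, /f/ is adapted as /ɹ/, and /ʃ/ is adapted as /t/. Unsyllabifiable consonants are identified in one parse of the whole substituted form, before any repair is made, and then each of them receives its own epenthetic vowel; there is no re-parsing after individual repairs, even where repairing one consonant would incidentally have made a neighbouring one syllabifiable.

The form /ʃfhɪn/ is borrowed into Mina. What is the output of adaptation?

tɪɹɪhɪnɪ

Substitution: /ʃ/ → /t/, /f/ → /ɹ/, giving /tɹhɪn/.
The consonants /t/, /ɹ/, /n/ cannot be parsed into a legal (C)V syllable (no codas are permitted; onsets are limited to one consonant).
Inserting the epenthetic vowel yields /t/ → /tɪ/, /ɹ/ → /ɹɪ/, /n/ → /nɪ/.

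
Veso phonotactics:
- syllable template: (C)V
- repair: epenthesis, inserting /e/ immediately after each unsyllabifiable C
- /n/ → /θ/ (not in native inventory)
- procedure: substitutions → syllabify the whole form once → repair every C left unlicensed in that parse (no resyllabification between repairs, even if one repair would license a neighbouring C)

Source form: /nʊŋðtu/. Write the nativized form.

Substitution: /n/ → /θ/, giving /θʊŋðtu/.
Syllabifying with onset maximization leaves /ŋ/, /ð/ stranded (no codas are permitted; onsets are limited to one consonant).
Epenthesis after each stranded consonant: /ŋ/ → /ŋe/, /ð/ → /ðe/.

θʊŋeðetu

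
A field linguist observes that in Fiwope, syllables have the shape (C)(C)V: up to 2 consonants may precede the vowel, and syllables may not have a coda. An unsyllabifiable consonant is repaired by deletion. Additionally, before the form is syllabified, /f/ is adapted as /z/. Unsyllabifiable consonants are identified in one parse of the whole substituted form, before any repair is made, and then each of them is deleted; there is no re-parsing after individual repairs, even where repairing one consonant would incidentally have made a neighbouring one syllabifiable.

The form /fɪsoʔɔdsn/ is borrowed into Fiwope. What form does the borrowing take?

zɪsoʔɔ

Substitution: /f/ → /z/, giving /zɪsoʔɔdsn/.
Under (C)(C)V, the unsyllabifiable consonants are /d/, /s/, /n/ (no codas are permitted; onsets may contain at most 2 consonants).
Each unlicensed consonant is deleted: /d/, /s/, /n/.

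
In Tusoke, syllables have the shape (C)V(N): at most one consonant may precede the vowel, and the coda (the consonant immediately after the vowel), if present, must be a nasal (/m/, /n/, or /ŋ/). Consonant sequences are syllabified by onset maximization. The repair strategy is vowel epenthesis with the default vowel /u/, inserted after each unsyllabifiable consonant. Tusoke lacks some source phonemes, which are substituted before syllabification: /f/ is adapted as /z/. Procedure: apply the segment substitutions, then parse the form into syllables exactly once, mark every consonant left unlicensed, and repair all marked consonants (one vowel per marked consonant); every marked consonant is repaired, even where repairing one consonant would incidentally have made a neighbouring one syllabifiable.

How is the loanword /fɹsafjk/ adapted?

zuɹusazujuku

Substitution: /f/ → /z/, giving /zɹsazjk/.
The consonants /z/, /ɹ/, /z/, /j/, /k/ cannot be parsed into a legal (C)V(N) syllable (only a nasal (/m/, /n/, or /ŋ/) is licensed in coda position; onsets are limited to one consonant).
Inserting the epenthetic vowel yields /z/ → /zu/, /ɹ/ → /ɹu/, /z/ → /zu/, /j/ → /ju/, /k/ → /ku/.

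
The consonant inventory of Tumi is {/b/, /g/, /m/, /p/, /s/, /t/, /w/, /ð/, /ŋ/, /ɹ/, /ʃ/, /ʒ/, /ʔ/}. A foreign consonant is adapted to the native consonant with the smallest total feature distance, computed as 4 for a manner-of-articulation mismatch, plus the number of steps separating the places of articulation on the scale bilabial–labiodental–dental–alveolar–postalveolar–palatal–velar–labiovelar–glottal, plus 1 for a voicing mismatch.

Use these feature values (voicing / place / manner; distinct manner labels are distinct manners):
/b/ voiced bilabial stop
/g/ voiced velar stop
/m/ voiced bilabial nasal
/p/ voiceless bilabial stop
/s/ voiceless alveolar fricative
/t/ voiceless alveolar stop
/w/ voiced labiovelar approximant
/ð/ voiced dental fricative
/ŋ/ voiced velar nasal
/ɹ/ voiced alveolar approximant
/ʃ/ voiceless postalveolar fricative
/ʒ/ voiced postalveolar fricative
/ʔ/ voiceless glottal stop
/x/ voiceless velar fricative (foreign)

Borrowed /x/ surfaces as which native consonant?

/ʃ/ is closest: same manner (fricative), place distance 2 (velar→postalveolar), same voicing; total 2. Next closest is /s/ at distance 3.

ʃ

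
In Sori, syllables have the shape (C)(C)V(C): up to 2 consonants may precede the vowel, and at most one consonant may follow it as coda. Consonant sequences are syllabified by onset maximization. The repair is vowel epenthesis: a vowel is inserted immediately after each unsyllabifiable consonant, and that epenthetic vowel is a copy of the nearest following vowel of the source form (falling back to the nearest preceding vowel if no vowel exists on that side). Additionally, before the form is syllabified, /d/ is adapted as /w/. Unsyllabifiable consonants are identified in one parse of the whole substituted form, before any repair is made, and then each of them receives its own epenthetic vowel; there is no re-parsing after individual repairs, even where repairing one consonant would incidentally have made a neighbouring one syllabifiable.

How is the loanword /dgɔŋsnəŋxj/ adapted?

wgɔŋsnəŋxəjə

Substitution: /d/ → /w/, giving /wgɔŋsnəŋxj/.
The consonants /x/, /j/ cannot be parsed into a legal (C)(C)V(C) syllable (at most one coda consonant is licensed; onsets may contain at most 2 consonants).
Epenthesis after each stranded consonant: /x/ → /xə/, /j/ → /jə/.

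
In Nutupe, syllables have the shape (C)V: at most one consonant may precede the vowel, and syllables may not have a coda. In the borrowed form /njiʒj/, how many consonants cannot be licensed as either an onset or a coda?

Syllabifying with onset maximization leaves /n/, /ʒ/, /j/ stranded (no codas are permitted; onsets are limited to one consonant).

3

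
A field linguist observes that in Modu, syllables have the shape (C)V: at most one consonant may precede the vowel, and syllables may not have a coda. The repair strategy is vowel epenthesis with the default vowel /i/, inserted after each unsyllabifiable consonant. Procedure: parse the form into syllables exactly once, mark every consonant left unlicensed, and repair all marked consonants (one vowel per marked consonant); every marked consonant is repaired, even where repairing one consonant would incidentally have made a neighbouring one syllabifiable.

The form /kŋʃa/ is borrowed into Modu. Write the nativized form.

kiŋiʃa

Syllabifying with onset maximization leaves /k/, /ŋ/ stranded (no codas are permitted; onsets are limited to one consonant).
Epenthesis after each stranded consonant: /k/ → /ki/, /ŋ/ → /ŋi/.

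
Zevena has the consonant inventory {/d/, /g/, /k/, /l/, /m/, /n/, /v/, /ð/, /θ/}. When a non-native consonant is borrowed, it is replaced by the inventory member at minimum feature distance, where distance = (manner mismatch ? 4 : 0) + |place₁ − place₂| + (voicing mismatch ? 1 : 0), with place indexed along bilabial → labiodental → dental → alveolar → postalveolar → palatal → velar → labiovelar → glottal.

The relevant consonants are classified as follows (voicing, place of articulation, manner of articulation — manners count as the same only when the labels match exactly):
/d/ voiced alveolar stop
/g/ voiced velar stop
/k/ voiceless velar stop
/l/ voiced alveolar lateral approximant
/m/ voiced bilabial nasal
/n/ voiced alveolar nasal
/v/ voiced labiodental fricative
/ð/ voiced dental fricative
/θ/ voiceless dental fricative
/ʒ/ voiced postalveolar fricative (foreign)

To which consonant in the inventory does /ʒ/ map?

/ð/ is closest: same manner (fricative), place distance 2 (postalveolar→dental), same voicing; total 2. Next closest is /v/ at distance 3.

ð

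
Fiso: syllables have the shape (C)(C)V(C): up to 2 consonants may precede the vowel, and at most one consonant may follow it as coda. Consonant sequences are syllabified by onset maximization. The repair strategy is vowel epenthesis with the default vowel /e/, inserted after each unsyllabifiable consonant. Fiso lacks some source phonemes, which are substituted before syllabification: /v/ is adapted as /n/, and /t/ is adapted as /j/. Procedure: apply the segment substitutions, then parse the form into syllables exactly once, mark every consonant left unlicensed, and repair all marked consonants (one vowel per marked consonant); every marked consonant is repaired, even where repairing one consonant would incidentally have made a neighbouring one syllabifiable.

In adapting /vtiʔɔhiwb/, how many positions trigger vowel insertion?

After substitution the input is /njiʔɔhiwb/.
The unsyllabifiable consonants are /b/; each receives one epenthetic vowel.

1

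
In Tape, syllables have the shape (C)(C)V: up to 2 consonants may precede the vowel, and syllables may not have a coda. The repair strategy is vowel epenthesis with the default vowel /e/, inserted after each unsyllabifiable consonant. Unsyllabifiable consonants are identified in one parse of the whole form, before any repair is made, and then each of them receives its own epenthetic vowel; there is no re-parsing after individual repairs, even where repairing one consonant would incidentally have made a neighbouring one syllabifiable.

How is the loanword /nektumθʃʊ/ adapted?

Under (C)(C)V, the unsyllabifiable consonants are /m/ (no codas are permitted; onsets may contain at most 2 consonants).
Each unlicensed consonant becomes the onset of a new syllable: /m/ → /me/.

nektumeθʃʊ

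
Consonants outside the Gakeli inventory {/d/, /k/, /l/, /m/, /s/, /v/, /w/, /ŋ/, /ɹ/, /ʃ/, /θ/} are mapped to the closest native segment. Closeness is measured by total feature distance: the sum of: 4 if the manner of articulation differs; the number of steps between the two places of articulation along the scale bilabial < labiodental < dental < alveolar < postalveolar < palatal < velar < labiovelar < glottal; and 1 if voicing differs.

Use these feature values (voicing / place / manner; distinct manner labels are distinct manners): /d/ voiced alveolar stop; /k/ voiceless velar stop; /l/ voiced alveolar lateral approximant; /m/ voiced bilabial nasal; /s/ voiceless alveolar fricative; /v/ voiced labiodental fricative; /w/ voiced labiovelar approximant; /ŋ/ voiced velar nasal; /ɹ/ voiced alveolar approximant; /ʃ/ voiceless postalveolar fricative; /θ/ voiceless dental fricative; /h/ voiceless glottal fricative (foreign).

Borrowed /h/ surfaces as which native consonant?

ʃ

/ʃ/ is closest: same manner (fricative), place distance 4 (glottal→postalveolar), same voicing; total 4. Next closest is /s/ at distance 5.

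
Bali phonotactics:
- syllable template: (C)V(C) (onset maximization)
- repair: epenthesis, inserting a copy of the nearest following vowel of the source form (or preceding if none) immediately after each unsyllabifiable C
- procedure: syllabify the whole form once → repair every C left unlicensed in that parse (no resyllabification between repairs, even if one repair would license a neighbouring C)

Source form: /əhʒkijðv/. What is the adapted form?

The consonants /ʒ/, /ð/, /v/ cannot be parsed into a legal (C)V(C) syllable (at most one coda consonant is licensed; onsets are limited to one consonant).
Epenthesis after each stranded consonant: /ʒ/ → /ʒi/, /ð/ → /ði/, /v/ → /vi/.

əhʒikijðivi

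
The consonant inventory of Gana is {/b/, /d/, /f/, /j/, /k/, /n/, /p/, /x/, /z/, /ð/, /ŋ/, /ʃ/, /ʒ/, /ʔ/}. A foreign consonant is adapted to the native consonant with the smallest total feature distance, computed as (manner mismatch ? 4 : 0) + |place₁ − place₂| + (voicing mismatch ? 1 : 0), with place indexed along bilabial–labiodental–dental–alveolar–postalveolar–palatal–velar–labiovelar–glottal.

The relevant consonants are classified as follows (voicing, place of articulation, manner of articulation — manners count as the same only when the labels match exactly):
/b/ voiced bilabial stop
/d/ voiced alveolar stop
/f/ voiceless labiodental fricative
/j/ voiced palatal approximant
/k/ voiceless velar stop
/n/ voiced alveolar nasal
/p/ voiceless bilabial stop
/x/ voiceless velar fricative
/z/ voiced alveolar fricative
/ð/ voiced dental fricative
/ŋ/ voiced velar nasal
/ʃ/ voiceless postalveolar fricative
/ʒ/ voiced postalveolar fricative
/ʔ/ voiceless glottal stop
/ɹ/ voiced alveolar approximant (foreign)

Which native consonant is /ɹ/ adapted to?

/j/ is closest: same manner (approximant), place distance 2 (alveolar→palatal), same voicing; total 2. Next closest is /d/ at distance 4.

j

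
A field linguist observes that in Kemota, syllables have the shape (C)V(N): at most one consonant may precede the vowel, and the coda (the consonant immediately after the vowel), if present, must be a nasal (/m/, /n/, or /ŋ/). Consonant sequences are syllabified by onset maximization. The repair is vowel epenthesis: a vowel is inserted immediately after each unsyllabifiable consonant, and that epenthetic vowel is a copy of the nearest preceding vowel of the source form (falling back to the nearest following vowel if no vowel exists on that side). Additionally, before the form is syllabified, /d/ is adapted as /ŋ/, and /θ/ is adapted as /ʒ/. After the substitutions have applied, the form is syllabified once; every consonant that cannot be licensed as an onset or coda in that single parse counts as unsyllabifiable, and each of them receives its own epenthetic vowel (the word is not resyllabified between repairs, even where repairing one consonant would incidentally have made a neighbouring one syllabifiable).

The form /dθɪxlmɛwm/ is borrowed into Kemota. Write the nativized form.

Substitution: /d/ → /ŋ/, /θ/ → /ʒ/, giving /ŋʒɪxlmɛwm/.
The consonants /ŋ/, /x/, /l/, /w/, /m/ cannot be parsed into a legal (C)V(N) syllable (only a nasal (/m/, /n/, or /ŋ/) is licensed in coda position; onsets are limited to one consonant).
Each unlicensed consonant becomes the onset of a new syllable: /ŋ/ → /ŋɪ/, /x/ → /xɪ/, /l/ → /lɪ/, /w/ → /wɛ/, /m/ → /mɛ/.

ŋɪʒɪxɪlɪmɛwɛmɛ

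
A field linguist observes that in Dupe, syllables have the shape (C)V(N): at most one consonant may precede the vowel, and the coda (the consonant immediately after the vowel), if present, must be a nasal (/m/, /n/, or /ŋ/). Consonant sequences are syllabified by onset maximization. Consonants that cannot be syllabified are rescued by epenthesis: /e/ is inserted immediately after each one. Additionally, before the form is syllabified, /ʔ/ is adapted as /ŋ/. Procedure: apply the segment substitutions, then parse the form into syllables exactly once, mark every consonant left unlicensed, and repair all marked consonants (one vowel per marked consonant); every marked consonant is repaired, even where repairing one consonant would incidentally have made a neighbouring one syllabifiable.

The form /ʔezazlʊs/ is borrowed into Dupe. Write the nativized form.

ŋezazelʊse

Substitution: /ʔ/ → /ŋ/, giving /ŋezazlʊs/.
Syllabifying with onset maximization leaves /z/, /s/ stranded (only a nasal (/m/, /n/, or /ŋ/) is licensed in coda position; onsets are limited to one consonant).
Inserting the epenthetic vowel yields /z/ → /ze/, /s/ → /se/.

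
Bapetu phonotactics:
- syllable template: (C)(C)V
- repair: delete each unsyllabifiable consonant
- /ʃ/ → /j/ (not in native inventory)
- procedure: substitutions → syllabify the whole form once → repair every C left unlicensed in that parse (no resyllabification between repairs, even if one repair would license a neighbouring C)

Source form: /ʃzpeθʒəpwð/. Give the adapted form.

Substitution: /ʃ/ → /j/, giving /jzpeθʒəpwð/.
The consonants /j/, /p/, /w/, /ð/ cannot be parsed into a legal (C)(C)V syllable (no codas are permitted; onsets may contain at most 2 consonants).
Deletion applies to /j/, /p/, /w/, /ð/.

zpeθʒə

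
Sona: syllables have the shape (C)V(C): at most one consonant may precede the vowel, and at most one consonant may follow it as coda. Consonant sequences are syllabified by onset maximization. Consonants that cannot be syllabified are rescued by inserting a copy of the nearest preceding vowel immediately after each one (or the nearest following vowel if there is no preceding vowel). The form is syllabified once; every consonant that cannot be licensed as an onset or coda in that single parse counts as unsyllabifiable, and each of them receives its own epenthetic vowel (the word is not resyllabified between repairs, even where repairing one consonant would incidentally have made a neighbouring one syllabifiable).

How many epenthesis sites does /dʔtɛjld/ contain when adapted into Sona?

The unsyllabifiable consonants are /d/, /ʔ/, /l/, /d/; each receives one epenthetic vowel.

4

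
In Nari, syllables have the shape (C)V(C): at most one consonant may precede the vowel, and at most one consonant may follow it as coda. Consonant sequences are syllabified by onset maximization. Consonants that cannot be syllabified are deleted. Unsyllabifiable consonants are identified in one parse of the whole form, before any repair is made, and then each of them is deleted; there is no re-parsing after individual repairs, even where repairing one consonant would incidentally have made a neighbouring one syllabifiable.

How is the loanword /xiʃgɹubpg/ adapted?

Under (C)V(C), the unsyllabifiable consonants are /g/, /p/, /g/ (at most one coda consonant is licensed; onsets are limited to one consonant).
Deletion applies to /g/, /p/, /g/.

xiʃɹub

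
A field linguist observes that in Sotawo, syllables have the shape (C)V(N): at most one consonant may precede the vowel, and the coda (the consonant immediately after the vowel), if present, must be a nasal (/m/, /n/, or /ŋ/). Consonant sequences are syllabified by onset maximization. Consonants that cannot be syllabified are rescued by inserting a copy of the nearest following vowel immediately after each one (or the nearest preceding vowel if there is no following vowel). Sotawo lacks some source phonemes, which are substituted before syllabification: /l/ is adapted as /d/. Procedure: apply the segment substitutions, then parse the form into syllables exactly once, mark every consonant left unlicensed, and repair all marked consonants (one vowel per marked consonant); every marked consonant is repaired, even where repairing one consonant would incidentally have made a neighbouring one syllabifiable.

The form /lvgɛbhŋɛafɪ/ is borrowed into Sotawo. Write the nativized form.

Substitution: /l/ → /d/, giving /dvgɛbhŋɛafɪ/.
The consonants /d/, /v/, /b/, /h/ cannot be parsed into a legal (C)V(N) syllable (only a nasal (/m/, /n/, or /ŋ/) is licensed in coda position; onsets are limited to one consonant).
Inserting the epenthetic vowel yields /d/ → /dɛ/, /v/ → /vɛ/, /b/ → /bɛ/, /h/ → /hɛ/.

dɛvɛgɛbɛhɛŋɛafɪ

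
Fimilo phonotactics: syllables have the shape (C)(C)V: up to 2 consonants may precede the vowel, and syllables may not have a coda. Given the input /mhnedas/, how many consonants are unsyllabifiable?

2

Under (C)(C)V, the unsyllabifiable consonants are /m/, /s/ (no codas are permitted; onsets may contain at most 2 consonants).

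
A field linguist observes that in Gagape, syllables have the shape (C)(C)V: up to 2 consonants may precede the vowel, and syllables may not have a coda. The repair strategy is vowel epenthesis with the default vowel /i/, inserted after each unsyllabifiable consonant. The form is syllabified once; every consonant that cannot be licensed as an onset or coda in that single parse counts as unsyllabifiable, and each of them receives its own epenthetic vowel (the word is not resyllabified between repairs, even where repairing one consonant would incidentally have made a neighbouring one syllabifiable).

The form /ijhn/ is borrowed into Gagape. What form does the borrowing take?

Syllabifying with onset maximization leaves /j/, /h/, /n/ stranded (no codas are permitted; onsets may contain at most 2 consonants).
Each unlicensed consonant becomes the onset of a new syllable: /j/ → /ji/, /h/ → /hi/, /n/ → /ni/.

ijihini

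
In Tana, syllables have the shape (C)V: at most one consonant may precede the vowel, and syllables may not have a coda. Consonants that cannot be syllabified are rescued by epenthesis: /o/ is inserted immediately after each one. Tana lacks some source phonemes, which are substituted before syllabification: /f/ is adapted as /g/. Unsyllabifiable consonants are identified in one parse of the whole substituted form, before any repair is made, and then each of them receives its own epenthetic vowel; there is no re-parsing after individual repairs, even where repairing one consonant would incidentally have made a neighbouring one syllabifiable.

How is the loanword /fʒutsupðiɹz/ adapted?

goʒutosupoðiɹozo

Substitution: /f/ → /g/, giving /gʒutsupðiɹz/.
Under (C)V, the unsyllabifiable consonants are /g/, /t/, /p/, /ɹ/, /z/ (no codas are permitted; onsets are limited to one consonant).
Epenthesis after each stranded consonant: /g/ → /go/, /t/ → /to/, /p/ → /po/, /ɹ/ → /ɹo/, /z/ → /zo/.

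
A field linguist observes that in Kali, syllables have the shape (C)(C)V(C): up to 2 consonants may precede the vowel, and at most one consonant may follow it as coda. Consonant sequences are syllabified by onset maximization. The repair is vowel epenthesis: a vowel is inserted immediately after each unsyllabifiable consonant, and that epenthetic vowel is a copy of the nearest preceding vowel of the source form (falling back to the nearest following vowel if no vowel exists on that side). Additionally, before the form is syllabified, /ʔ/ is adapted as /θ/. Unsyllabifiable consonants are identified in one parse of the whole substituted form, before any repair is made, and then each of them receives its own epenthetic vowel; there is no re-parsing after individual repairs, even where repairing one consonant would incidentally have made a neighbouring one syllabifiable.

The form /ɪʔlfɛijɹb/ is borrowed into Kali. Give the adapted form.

Substitution: /ʔ/ → /θ/, giving /ɪθlfɛijɹb/.
Under (C)(C)V(C), the unsyllabifiable consonants are /ɹ/, /b/ (at most one coda consonant is licensed; onsets may contain at most 2 consonants).
Each unlicensed consonant becomes the onset of a new syllable: /ɹ/ → /ɹi/, /b/ → /bi/.

ɪθlfɛijɹibi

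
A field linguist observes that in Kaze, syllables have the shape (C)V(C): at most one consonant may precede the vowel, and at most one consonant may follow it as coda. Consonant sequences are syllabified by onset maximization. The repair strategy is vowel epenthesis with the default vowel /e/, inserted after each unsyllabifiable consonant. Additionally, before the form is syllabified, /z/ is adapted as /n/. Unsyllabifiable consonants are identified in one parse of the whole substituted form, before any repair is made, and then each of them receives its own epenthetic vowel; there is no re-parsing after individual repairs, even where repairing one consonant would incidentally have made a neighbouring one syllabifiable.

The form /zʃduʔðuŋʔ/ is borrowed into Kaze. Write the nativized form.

neʃeduʔðuŋʔe

Substitution: /z/ → /n/, giving /nʃduʔðuŋʔ/.
The consonants /n/, /ʃ/, /ʔ/ cannot be parsed into a legal (C)V(C) syllable (at most one coda consonant is licensed; onsets are limited to one consonant).
Inserting the epenthetic vowel yields /n/ → /ne/, /ʃ/ → /ʃe/, /ʔ/ → /ʔe/.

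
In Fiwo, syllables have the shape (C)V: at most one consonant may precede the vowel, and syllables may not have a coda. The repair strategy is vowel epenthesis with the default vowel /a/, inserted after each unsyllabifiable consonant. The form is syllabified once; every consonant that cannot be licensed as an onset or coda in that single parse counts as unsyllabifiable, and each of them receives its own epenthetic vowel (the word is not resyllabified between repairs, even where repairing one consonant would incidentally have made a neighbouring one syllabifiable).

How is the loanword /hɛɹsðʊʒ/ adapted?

hɛɹasaðʊʒa

Under (C)V, the unsyllabifiable consonants are /ɹ/, /s/, /ʒ/ (no codas are permitted; onsets are limited to one consonant).
Inserting the epenthetic vowel yields /ɹ/ → /ɹa/, /s/ → /sa/, /ʒ/ → /ʒa/.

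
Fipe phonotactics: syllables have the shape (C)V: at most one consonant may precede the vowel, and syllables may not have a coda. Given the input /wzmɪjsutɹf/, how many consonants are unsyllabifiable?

6

Syllabifying with onset maximization leaves /w/, /z/, /j/, /t/, /ɹ/, /f/ stranded (no codas are permitted; onsets are limited to one consonant).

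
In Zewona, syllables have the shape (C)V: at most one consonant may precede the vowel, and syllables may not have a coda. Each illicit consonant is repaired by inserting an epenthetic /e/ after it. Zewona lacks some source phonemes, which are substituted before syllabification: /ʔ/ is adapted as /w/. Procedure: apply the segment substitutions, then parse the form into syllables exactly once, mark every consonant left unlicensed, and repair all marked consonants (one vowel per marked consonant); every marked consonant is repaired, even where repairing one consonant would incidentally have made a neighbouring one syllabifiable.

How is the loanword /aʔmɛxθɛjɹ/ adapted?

Substitution: /ʔ/ → /w/, giving /awmɛxθɛjɹ/.
The consonants /w/, /x/, /j/, /ɹ/ cannot be parsed into a legal (C)V syllable (no codas are permitted; onsets are limited to one consonant).
Inserting the epenthetic vowel yields /w/ → /we/, /x/ → /xe/, /j/ → /je/, /ɹ/ → /ɹe/.

awemɛxeθɛjeɹe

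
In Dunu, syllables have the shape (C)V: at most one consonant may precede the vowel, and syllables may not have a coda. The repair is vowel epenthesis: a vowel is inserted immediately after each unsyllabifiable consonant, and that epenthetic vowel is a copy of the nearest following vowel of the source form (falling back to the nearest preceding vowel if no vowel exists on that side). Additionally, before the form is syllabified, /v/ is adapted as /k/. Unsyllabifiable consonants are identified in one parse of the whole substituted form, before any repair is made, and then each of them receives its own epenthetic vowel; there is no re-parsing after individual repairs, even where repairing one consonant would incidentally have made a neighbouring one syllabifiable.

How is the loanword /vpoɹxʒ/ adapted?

kopoɹoxoʒo

Substitution: /v/ → /k/, giving /kpoɹxʒ/.
Under (C)V, the unsyllabifiable consonants are /k/, /ɹ/, /x/, /ʒ/ (no codas are permitted; onsets are limited to one consonant).
Inserting the epenthetic vowel yields /k/ → /ko/, /ɹ/ → /ɹo/, /x/ → /xo/, /ʒ/ → /ʒo/.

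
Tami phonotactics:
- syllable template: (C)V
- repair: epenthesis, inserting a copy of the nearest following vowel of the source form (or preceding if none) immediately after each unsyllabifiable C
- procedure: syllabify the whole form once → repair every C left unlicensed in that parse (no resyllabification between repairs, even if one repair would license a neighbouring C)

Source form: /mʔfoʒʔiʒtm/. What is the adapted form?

moʔofoʒiʔiʒitimi

Under (C)V, the unsyllabifiable consonants are /m/, /ʔ/, /ʒ/, /ʒ/, /t/, /m/ (no codas are permitted; onsets are limited to one consonant).
Inserting the epenthetic vowel yields /m/ → /mo/, /ʔ/ → /ʔo/, /ʒ/ → /ʒi/, /ʒ/ → /ʒi/, /t/ → /ti/, /m/ → /mi/.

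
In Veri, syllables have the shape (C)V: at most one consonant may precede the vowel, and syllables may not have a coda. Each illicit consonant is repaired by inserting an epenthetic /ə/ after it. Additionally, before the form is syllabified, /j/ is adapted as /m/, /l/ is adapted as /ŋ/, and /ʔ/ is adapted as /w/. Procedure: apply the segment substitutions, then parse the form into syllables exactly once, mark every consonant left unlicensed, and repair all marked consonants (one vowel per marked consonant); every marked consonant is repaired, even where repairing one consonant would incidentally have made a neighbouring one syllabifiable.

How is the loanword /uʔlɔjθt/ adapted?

uwəŋɔməθətə

Substitution: /ʔ/ → /w/, /l/ → /ŋ/, /j/ → /m/, giving /uwŋɔmθt/.
The consonants /w/, /m/, /θ/, /t/ cannot be parsed into a legal (C)V syllable (no codas are permitted; onsets are limited to one consonant).
Epenthesis after each stranded consonant: /w/ → /wə/, /m/ → /mə/, /θ/ → /θə/, /t/ → /tə/.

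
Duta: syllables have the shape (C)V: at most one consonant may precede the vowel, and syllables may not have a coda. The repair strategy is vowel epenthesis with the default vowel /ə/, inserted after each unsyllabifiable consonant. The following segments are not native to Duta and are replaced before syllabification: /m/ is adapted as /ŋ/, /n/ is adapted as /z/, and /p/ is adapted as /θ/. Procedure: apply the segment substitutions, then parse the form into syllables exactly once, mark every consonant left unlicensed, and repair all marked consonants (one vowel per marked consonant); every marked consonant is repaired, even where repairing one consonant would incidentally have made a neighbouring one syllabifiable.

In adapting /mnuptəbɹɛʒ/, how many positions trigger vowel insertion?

4

After substitution the input is /ŋzuθtəbɹɛʒ/.
The unsyllabifiable consonants are /ŋ/, /θ/, /b/, /ʒ/; each receives one epenthetic vowel.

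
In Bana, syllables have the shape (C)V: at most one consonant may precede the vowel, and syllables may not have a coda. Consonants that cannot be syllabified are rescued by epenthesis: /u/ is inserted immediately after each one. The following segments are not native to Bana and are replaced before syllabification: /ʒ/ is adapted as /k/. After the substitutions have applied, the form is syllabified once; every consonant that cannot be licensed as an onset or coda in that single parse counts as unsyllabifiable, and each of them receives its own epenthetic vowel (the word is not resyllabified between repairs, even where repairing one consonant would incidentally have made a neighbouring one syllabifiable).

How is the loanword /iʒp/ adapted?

ikupu

Substitution: /ʒ/ → /k/, giving /ikp/.
Under (C)V, the unsyllabifiable consonants are /k/, /p/ (no codas are permitted; onsets are limited to one consonant).
Inserting the epenthetic vowel yields /k/ → /ku/, /p/ → /pu/.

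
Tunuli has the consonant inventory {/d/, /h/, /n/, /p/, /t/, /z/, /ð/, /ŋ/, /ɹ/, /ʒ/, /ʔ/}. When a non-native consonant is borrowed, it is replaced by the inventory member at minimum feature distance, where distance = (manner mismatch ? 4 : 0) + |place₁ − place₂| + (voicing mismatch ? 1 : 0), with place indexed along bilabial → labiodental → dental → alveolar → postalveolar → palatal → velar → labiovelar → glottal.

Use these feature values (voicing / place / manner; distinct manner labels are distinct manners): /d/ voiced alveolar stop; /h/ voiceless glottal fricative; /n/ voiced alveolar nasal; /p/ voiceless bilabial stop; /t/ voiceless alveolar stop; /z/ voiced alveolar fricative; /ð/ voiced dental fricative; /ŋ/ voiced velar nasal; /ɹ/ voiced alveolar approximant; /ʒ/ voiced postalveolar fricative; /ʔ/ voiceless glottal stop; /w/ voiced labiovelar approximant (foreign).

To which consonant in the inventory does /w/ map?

ɹ

/ɹ/ is closest: same manner (approximant), place distance 4 (labiovelar→alveolar), same voicing; total 4. Next closest is /ŋ/ at distance 5.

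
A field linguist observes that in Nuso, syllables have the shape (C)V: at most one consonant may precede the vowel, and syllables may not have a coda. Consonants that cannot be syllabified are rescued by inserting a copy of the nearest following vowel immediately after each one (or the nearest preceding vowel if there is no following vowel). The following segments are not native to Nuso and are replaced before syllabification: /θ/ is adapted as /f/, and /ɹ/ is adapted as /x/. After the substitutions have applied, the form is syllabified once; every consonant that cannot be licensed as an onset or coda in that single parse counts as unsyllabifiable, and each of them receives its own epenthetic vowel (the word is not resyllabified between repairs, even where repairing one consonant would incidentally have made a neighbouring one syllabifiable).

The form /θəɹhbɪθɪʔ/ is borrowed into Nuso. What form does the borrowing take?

fəxɪhɪbɪfɪʔɪ

Substitution: /θ/ → /f/, /ɹ/ → /x/, giving /fəxhbɪfɪʔ/.
The consonants /x/, /h/, /ʔ/ cannot be parsed into a legal (C)V syllable (no codas are permitted; onsets are limited to one consonant).
Each unlicensed consonant becomes the onset of a new syllable: /x/ → /xɪ/, /h/ → /hɪ/, /ʔ/ → /ʔɪ/.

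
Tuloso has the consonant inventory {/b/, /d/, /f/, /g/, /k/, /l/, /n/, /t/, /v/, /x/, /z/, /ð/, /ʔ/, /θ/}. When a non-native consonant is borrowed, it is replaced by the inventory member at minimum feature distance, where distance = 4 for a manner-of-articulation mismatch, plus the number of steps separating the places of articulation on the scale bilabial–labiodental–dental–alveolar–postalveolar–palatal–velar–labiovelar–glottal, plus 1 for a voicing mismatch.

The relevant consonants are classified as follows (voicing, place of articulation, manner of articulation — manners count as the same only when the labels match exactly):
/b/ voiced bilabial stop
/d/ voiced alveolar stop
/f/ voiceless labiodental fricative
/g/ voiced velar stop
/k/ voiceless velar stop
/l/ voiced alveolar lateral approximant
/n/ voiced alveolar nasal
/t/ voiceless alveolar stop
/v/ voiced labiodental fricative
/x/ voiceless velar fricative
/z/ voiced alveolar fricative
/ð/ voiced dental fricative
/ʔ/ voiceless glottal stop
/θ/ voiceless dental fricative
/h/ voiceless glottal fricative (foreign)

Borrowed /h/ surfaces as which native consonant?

/x/ is closest: same manner (fricative), place distance 2 (glottal→velar), same voicing; total 2. Next closest is /ʔ/ at distance 4.

x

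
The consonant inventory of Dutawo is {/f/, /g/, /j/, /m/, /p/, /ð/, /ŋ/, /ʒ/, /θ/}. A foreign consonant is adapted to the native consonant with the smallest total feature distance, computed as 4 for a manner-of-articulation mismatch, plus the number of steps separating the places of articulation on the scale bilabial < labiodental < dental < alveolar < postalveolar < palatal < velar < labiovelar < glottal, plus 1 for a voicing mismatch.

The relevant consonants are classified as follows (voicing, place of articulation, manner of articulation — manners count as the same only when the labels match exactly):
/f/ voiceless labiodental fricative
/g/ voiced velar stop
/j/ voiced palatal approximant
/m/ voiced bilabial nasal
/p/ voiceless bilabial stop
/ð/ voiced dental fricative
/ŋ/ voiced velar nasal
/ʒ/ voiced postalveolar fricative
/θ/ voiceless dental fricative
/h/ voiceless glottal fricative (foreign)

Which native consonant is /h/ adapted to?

ʒ

/ʒ/ is closest: same manner (fricative), place distance 4 (glottal→postalveolar), voicing differs (+1); total 5. Next closest is /θ/ at distance 6.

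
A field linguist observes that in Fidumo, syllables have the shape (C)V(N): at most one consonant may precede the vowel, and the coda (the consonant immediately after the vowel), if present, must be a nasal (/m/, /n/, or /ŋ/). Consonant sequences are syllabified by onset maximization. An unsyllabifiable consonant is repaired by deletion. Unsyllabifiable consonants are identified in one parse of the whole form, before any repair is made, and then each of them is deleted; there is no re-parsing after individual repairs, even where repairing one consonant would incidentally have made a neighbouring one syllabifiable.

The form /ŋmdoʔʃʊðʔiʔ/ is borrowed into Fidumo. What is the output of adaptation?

Under (C)V(N), the unsyllabifiable consonants are /ŋ/, /m/, /ʔ/, /ð/, /ʔ/ (only a nasal (/m/, /n/, or /ŋ/) is licensed in coda position; onsets are limited to one consonant).
Deletion applies to /ŋ/, /m/, /ʔ/, /ð/, /ʔ/.

doʃʊʔi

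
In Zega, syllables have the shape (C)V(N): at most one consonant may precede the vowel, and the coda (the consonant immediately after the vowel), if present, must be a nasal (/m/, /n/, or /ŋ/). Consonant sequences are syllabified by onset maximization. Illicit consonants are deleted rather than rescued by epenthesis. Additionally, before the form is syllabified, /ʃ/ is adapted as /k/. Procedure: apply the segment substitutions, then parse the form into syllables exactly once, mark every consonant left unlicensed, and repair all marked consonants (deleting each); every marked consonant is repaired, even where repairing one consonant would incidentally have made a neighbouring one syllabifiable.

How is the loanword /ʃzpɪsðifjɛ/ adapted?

Substitution: /ʃ/ → /k/, giving /kzpɪsðifjɛ/.
Under (C)V(N), the unsyllabifiable consonants are /k/, /z/, /s/, /f/ (only a nasal (/m/, /n/, or /ŋ/) is licensed in coda position; onsets are limited to one consonant).
Each unlicensed consonant is deleted: /k/, /z/, /s/, /f/.

pɪðijɛ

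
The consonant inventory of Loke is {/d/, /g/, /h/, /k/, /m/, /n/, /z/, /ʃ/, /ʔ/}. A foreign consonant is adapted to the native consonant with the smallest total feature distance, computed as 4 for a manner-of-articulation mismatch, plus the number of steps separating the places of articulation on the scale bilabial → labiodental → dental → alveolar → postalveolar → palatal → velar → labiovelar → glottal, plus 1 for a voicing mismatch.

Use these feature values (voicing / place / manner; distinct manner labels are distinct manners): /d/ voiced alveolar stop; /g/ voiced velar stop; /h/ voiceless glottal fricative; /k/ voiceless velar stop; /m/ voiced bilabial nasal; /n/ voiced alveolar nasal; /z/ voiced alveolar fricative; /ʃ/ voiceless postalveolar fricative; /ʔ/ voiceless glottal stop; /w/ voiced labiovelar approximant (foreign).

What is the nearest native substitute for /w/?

/g/ is closest: manner differs (approximant→stop, +4), place distance 1 (labiovelar→velar), same voicing; total 5. Next closest is /h/ at distance 6.

g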